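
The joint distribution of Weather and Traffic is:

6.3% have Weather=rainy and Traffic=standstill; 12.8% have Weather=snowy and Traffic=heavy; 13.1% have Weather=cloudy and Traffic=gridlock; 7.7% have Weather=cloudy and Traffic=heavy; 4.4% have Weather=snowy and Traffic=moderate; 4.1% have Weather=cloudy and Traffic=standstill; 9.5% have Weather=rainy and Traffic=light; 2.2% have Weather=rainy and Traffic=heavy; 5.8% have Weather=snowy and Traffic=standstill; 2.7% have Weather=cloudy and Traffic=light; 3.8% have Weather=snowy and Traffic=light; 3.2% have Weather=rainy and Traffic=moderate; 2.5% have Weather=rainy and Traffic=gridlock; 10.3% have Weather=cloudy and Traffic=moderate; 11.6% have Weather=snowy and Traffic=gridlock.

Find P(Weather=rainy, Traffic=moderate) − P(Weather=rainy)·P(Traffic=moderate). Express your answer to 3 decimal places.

P(Weather=rainy) = 0.095 + 0.032 + 0.022 + 0.025 + 0.063 = 0.237.
P(Traffic=moderate) = 0.103 + 0.032 + 0.044 = 0.179.
P(Weather=rainy, Traffic=moderate) − P(Weather=rainy)P(Traffic=moderate) = 0.032 − 0.237×0.179 = -0.010.

-0.010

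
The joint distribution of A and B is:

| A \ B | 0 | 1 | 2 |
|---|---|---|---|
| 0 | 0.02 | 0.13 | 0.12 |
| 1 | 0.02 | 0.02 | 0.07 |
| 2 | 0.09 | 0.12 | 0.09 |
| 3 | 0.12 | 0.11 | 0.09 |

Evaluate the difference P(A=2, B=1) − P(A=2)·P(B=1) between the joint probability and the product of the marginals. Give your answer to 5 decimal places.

P(A=2) = 0.09 + 0.12 + 0.09 = 0.30.
P(B=1) = 0.13 + 0.02 + 0.12 + 0.11 = 0.38.
P(A=2, B=1) − P(A=2)P(B=1) = 0.12 − 0.30×0.38 = 0.00600.

0.00600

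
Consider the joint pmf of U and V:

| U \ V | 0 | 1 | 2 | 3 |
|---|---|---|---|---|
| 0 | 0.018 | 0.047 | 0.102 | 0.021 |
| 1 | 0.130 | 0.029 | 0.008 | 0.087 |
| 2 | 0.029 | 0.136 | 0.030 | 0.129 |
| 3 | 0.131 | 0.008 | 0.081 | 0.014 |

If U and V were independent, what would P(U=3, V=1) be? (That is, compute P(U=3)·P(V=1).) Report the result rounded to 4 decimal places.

P(U=3) = 0.131 + 0.008 + 0.081 + 0.014 = 0.234.
P(V=1) = 0.047 + 0.029 + 0.136 + 0.008 = 0.220.
Product: 0.234 × 0.220 = 0.0515.

0.0515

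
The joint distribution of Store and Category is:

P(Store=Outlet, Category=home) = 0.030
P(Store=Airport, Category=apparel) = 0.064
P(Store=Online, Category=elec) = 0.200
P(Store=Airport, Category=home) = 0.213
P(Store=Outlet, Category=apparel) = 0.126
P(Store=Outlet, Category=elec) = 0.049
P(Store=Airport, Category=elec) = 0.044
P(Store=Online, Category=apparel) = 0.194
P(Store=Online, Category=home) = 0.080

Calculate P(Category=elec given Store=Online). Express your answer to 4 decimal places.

P(Store=Online) = 0.194 + 0.200 + 0.080 = 0.474.
P(Category=elec | Store=Online) = 0.200/0.474 = 0.4219.

0.4219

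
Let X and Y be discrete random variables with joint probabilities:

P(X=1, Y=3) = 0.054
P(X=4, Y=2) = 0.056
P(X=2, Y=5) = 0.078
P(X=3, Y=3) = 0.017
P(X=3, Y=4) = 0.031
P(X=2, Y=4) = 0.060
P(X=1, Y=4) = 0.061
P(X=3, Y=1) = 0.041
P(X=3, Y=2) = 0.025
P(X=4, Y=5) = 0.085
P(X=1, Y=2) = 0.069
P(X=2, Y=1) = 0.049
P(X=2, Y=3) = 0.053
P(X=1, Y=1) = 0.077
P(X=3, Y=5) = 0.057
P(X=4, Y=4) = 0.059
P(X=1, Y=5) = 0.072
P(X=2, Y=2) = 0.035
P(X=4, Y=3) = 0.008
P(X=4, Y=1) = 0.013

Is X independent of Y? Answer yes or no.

P(X=4) = 0.221 and P(Y=1) = 0.180, so their product is 0.03978, but P(X=4, Y=1) = 0.013. Since these differ, X and Y are not independent.

no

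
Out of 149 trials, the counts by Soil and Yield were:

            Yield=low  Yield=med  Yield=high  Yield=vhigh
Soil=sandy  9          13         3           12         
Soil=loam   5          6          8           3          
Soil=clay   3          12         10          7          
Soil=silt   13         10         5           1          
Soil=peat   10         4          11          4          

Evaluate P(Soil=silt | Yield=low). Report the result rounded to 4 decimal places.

Total with Yield=low: 9 + 5 + 3 + 13 + 10 = 40.
P(Soil=silt | Yield=low) = 13/40 = 0.3250.

0.3250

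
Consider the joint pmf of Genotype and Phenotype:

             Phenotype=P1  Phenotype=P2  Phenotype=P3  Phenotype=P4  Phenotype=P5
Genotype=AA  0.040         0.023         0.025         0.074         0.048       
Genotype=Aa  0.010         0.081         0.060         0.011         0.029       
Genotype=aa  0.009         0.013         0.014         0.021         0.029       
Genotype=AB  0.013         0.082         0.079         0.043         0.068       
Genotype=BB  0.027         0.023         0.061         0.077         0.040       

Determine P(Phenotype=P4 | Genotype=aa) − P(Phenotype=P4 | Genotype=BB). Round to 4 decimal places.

P(Genotype=aa) = 0.009 + 0.013 + 0.014 + 0.021 + 0.029 = 0.086; P(Phenotype=P4 | Genotype=aa) = 0.021/0.086 = 0.24419.
P(Genotype=BB) = 0.027 + 0.023 + 0.061 + 0.077 + 0.040 = 0.228; P(Phenotype=P4 | Genotype=BB) = 0.077/0.228 = 0.33772.
Difference = -0.0935.

-0.0935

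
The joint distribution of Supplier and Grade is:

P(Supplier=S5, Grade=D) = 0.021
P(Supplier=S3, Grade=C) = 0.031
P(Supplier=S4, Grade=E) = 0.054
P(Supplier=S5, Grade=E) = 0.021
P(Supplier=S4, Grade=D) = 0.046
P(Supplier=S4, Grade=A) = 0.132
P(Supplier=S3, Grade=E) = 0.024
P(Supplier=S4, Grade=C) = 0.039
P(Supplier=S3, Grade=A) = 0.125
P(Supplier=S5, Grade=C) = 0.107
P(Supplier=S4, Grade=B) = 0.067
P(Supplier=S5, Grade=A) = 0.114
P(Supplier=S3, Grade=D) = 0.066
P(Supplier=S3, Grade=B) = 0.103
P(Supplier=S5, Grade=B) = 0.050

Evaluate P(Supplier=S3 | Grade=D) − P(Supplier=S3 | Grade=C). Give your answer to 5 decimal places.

P(Grade=D) = 0.066 + 0.046 + 0.021 = 0.133; P(Supplier=S3 | Grade=D) = 0.066/0.133 = 0.496241.
P(Grade=C) = 0.031 + 0.039 + 0.107 = 0.177; P(Supplier=S3 | Grade=C) = 0.031/0.177 = 0.175141.
Difference = 0.32110.

0.32110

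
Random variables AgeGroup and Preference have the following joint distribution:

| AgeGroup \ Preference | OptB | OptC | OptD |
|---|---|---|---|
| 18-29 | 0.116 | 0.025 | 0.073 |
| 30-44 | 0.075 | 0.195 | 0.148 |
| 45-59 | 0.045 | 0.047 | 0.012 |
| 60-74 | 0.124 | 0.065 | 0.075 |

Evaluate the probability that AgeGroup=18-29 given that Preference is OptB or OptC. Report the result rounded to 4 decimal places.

0.2038

P(Preference=OptB) = 0.116 + 0.075 + 0.045 + 0.124 = 0.360.
P(Preference=OptC) = 0.025 + 0.195 + 0.047 + 0.065 = 0.332.
P(Preference ∈ {OptB, OptC}) = 0.360 + 0.332 = 0.692; P(AgeGroup=18-29, Preference ∈ {OptB, OptC}) = 0.116 + 0.025 = 0.141.
P(AgeGroup=18-29 | Preference ∈ {OptB, OptC}) = 0.141/0.692 = 0.2038.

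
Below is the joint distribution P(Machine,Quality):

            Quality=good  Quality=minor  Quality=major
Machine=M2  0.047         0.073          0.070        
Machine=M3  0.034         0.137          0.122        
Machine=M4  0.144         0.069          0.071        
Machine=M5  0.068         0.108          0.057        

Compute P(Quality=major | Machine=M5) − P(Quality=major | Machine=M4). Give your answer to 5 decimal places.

P(Machine=M5) = 0.068 + 0.108 + 0.057 = 0.233; P(Quality=major | Machine=M5) = 0.057/0.233 = 0.244635.
P(Machine=M4) = 0.144 + 0.069 + 0.071 = 0.284; P(Quality=major | Machine=M4) = 0.071/0.284 = 0.250000.
Difference = -0.00536.

-0.00536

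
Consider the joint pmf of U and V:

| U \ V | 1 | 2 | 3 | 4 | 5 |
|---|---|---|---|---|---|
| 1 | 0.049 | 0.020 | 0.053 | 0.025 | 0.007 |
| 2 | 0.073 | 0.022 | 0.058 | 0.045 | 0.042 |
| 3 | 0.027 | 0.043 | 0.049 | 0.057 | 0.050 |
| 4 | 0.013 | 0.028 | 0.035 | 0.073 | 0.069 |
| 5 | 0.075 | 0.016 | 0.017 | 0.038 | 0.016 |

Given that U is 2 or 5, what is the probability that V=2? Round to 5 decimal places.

P(U=2) = 0.073 + 0.022 + 0.058 + 0.045 + 0.042 = 0.240.
P(U=5) = 0.075 + 0.016 + 0.017 + 0.038 + 0.016 = 0.162.
P(U ∈ {2, 5}) = 0.240 + 0.162 = 0.402; P(V=2, U ∈ {2, 5}) = 0.022 + 0.016 = 0.038.
P(V=2 | U ∈ {2, 5}) = 0.038/0.402 = 0.09453.

0.09453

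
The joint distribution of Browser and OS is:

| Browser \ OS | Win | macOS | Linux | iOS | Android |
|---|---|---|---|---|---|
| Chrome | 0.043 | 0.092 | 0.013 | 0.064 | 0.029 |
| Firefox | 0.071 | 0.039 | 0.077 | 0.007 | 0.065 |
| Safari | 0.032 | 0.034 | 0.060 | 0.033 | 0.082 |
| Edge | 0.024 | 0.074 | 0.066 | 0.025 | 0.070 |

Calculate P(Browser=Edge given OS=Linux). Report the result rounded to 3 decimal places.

P(OS=Linux) = 0.013 + 0.077 + 0.060 + 0.066 = 0.216.
P(Browser=Edge | OS=Linux) = 0.066/0.216 = 0.306.

0.306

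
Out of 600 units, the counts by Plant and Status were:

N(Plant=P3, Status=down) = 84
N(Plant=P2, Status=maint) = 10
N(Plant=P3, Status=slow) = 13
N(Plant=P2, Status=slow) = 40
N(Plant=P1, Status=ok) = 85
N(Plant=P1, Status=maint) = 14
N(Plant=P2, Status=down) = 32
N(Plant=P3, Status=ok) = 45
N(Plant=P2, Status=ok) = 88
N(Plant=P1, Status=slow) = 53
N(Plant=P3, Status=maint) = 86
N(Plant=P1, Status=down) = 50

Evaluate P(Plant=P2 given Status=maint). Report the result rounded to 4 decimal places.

0.0909

Total with Status=maint: 14 + 10 + 86 = 110.
P(Plant=P2 | Status=maint) = 10/110 = 0.0909.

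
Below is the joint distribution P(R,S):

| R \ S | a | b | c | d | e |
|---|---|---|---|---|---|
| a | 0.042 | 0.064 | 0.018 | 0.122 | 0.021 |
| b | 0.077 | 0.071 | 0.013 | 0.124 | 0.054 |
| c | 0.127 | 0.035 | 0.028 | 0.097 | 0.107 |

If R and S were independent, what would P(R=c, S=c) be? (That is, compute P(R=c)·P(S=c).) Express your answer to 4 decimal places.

P(R=c) = 0.127 + 0.035 + 0.028 + 0.097 + 0.107 = 0.394.
P(S=c) = 0.018 + 0.013 + 0.028 = 0.059.
Product: 0.394 × 0.059 = 0.0232.

0.0232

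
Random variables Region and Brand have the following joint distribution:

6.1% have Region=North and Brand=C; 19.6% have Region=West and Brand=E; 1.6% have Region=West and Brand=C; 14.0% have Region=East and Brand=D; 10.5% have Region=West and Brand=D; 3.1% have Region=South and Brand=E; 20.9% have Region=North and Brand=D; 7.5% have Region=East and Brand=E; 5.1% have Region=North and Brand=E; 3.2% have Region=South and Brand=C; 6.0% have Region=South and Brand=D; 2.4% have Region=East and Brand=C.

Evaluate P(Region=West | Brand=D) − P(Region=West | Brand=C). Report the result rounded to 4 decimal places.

P(Brand=D) = 0.209 + 0.060 + 0.140 + 0.105 = 0.514; P(Region=West | Brand=D) = 0.105/0.514 = 0.20428.
P(Brand=C) = 0.061 + 0.032 + 0.024 + 0.016 = 0.133; P(Region=West | Brand=C) = 0.016/0.133 = 0.12030.
Difference = 0.0840.

0.0840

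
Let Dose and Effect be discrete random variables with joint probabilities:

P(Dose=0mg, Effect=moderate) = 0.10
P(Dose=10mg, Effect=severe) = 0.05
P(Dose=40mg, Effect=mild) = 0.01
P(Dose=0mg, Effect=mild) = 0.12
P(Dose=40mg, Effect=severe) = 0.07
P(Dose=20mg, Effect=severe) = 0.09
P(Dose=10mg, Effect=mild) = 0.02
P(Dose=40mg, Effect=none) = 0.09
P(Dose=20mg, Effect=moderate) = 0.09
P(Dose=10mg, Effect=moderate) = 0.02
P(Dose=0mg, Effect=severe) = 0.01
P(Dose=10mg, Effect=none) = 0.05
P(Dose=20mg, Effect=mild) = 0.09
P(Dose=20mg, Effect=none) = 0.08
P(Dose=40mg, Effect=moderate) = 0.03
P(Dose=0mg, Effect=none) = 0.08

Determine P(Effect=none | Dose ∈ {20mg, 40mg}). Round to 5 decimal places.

0.30909

P(Dose=20mg) = 0.08 + 0.09 + 0.09 + 0.09 = 0.35.
P(Dose=40mg) = 0.09 + 0.01 + 0.03 + 0.07 = 0.20.
P(Dose ∈ {20mg, 40mg}) = 0.35 + 0.20 = 0.55; P(Effect=none, Dose ∈ {20mg, 40mg}) = 0.08 + 0.09 = 0.17.
P(Effect=none | Dose ∈ {20mg, 40mg}) = 0.17/0.55 = 0.30909.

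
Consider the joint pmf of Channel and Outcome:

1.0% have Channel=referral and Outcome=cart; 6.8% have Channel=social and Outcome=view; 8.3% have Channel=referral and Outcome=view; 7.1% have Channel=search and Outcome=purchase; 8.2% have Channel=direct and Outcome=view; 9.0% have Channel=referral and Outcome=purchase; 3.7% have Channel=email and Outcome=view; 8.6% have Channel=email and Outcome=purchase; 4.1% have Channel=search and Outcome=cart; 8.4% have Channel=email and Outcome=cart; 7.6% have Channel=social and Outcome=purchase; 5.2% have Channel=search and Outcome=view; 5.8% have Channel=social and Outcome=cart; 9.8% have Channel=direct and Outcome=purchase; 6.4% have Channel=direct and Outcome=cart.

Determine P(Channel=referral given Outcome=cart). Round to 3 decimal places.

P(Outcome=cart) = 0.084 + 0.041 + 0.058 + 0.064 + 0.010 = 0.257.
P(Channel=referral | Outcome=cart) = 0.010/0.257 = 0.039.

0.039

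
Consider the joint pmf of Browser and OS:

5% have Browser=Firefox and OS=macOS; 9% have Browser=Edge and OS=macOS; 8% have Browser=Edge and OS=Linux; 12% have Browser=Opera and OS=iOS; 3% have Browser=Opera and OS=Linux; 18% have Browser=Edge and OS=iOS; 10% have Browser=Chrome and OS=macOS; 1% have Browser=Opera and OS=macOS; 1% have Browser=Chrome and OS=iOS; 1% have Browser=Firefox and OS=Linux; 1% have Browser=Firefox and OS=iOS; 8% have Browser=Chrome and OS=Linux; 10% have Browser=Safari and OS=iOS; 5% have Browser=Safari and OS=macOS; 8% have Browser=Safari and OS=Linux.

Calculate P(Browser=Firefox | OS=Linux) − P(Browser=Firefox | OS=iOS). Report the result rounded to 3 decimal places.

P(OS=Linux) = 0.08 + 0.01 + 0.08 + 0.08 + 0.03 = 0.28; P(Browser=Firefox | OS=Linux) = 0.01/0.28 = 0.0357.
P(OS=iOS) = 0.01 + 0.01 + 0.10 + 0.18 + 0.12 = 0.42; P(Browser=Firefox | OS=iOS) = 0.01/0.42 = 0.0238.
Difference = 0.012.

0.012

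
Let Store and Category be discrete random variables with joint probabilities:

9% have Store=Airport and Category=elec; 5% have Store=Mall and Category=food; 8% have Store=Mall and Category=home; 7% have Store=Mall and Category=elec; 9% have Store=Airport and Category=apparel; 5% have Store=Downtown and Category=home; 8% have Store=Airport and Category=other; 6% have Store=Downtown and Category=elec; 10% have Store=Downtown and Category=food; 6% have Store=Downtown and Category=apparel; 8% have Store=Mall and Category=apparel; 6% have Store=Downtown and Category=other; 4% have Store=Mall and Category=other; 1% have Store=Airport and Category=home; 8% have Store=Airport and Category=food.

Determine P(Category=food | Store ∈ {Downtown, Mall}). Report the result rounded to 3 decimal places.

P(Store=Downtown) = 0.10 + 0.06 + 0.06 + 0.05 + 0.06 = 0.33.
P(Store=Mall) = 0.05 + 0.08 + 0.07 + 0.08 + 0.04 = 0.32.
P(Store ∈ {Downtown, Mall}) = 0.33 + 0.32 = 0.65; P(Category=food, Store ∈ {Downtown, Mall}) = 0.10 + 0.05 = 0.15.
P(Category=food | Store ∈ {Downtown, Mall}) = 0.15/0.65 = 0.231.

0.231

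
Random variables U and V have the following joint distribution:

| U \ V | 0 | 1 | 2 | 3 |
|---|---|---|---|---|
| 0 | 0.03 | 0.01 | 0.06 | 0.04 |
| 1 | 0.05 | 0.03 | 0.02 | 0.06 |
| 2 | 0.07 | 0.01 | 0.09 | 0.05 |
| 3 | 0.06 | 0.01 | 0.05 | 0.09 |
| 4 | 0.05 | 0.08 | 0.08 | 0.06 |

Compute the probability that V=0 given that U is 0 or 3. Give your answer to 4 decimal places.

0.2571

P(U=0) = 0.03 + 0.01 + 0.06 + 0.04 = 0.14.
P(U=3) = 0.06 + 0.01 + 0.05 + 0.09 = 0.21.
P(U ∈ {0, 3}) = 0.14 + 0.21 = 0.35; P(V=0, U ∈ {0, 3}) = 0.03 + 0.06 = 0.09.
P(V=0 | U ∈ {0, 3}) = 0.09/0.35 = 0.2571.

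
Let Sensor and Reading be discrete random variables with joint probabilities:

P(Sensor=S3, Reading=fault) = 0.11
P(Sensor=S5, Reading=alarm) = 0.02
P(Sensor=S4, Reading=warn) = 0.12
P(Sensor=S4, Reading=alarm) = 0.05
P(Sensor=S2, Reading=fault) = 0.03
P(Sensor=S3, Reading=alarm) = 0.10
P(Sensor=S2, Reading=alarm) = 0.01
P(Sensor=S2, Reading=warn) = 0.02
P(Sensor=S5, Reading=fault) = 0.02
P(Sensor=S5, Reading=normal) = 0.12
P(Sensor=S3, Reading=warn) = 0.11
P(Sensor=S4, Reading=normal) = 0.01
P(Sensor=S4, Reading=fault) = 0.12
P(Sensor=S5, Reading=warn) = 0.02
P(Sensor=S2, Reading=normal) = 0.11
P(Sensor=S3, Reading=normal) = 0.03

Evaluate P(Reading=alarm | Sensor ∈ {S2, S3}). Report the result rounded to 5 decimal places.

P(Sensor=S2) = 0.11 + 0.02 + 0.01 + 0.03 = 0.17.
P(Sensor=S3) = 0.03 + 0.11 + 0.10 + 0.11 = 0.35.
P(Sensor ∈ {S2, S3}) = 0.17 + 0.35 = 0.52; P(Reading=alarm, Sensor ∈ {S2, S3}) = 0.01 + 0.10 = 0.11.
P(Reading=alarm | Sensor ∈ {S2, S3}) = 0.11/0.52 = 0.21154.

0.21154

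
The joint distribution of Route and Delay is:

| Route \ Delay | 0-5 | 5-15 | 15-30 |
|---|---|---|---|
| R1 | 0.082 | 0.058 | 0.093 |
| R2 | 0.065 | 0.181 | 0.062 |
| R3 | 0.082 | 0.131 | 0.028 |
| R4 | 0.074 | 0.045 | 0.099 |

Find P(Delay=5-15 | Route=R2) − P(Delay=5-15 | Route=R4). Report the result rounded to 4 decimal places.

P(Route=R2) = 0.065 + 0.181 + 0.062 = 0.308; P(Delay=5-15 | Route=R2) = 0.181/0.308 = 0.58766.
P(Route=R4) = 0.074 + 0.045 + 0.099 = 0.218; P(Delay=5-15 | Route=R4) = 0.045/0.218 = 0.20642.
Difference = 0.3812.

0.3812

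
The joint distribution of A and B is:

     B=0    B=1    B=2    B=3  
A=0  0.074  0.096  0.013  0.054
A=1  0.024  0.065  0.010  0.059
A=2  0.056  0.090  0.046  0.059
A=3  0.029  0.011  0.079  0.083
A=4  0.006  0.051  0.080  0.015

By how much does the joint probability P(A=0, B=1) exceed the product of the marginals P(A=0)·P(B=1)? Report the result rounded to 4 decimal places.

0.0218

P(A=0) = 0.074 + 0.096 + 0.013 + 0.054 = 0.237.
P(B=1) = 0.096 + 0.065 + 0.090 + 0.011 + 0.051 = 0.313.
P(A=0, B=1) − P(A=0)P(B=1) = 0.096 − 0.237×0.313 = 0.0218.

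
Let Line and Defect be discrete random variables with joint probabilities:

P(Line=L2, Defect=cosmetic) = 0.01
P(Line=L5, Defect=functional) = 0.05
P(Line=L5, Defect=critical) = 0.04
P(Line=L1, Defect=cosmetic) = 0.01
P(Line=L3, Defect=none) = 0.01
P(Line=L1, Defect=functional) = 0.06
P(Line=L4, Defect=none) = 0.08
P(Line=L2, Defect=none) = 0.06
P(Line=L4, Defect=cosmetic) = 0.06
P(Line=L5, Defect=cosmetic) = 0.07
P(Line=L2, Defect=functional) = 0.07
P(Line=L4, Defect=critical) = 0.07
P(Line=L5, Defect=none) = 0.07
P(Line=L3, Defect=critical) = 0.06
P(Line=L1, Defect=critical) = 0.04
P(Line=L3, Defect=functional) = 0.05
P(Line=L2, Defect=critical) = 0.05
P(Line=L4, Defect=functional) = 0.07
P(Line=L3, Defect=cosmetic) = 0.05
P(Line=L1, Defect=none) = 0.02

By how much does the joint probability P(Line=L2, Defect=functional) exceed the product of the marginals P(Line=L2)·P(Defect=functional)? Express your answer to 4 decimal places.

0.0130

P(Line=L2) = 0.06 + 0.01 + 0.07 + 0.05 = 0.19.
P(Defect=functional) = 0.06 + 0.07 + 0.05 + 0.07 + 0.05 = 0.30.
P(Line=L2, Defect=functional) − P(Line=L2)P(Defect=functional) = 0.07 − 0.19×0.30 = 0.0130.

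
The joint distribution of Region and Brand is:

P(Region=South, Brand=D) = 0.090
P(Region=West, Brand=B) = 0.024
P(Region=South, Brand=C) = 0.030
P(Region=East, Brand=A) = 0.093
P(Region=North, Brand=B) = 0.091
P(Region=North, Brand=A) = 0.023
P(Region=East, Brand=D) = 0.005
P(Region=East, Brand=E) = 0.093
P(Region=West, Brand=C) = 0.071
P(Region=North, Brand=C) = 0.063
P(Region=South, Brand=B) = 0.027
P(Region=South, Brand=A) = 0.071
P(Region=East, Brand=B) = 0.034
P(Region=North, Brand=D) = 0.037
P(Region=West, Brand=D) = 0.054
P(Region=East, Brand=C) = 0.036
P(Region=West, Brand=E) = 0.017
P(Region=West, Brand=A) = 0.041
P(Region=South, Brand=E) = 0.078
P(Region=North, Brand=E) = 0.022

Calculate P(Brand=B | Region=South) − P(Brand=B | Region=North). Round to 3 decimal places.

-0.294

P(Region=South) = 0.071 + 0.027 + 0.030 + 0.090 + 0.078 = 0.296; P(Brand=B | Region=South) = 0.027/0.296 = 0.0912.
P(Region=North) = 0.023 + 0.091 + 0.063 + 0.037 + 0.022 = 0.236; P(Brand=B | Region=North) = 0.091/0.236 = 0.3856.
Difference = -0.294.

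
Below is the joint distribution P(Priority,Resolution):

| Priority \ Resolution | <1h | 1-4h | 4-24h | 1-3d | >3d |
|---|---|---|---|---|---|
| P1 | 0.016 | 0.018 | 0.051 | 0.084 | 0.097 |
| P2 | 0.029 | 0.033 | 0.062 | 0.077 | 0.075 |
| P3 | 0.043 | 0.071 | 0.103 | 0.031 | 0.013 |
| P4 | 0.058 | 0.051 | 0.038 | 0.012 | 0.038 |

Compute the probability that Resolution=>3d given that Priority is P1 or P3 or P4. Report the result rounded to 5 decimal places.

P(Priority=P1) = 0.016 + 0.018 + 0.051 + 0.084 + 0.097 = 0.266.
P(Priority=P3) = 0.043 + 0.071 + 0.103 + 0.031 + 0.013 = 0.261.
P(Priority=P4) = 0.058 + 0.051 + 0.038 + 0.012 + 0.038 = 0.197.
P(Priority ∈ {P1, P3, P4}) = 0.266 + 0.261 + 0.197 = 0.724; P(Resolution=>3d, Priority ∈ {P1, P3, P4}) = 0.097 + 0.013 + 0.038 = 0.148.
P(Resolution=>3d | Priority ∈ {P1, P3, P4}) = 0.148/0.724 = 0.20442.

0.20442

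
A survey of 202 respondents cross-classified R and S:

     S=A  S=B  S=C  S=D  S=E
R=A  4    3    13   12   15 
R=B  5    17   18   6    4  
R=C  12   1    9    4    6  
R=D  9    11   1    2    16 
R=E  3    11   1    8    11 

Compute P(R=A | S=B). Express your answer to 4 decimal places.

Total with S=B: 3 + 17 + 1 + 11 + 11 = 43.
P(R=A | S=B) = 3/43 = 0.0698.

0.0698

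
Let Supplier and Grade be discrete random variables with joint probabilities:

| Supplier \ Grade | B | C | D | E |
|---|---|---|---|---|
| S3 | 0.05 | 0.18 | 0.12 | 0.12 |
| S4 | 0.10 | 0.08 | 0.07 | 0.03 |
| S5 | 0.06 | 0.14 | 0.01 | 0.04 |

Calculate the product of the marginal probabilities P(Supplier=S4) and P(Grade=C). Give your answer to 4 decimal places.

0.1120

P(Supplier=S4) = 0.10 + 0.08 + 0.07 + 0.03 = 0.28.
P(Grade=C) = 0.18 + 0.08 + 0.14 = 0.40.
Product: 0.28 × 0.40 = 0.1120.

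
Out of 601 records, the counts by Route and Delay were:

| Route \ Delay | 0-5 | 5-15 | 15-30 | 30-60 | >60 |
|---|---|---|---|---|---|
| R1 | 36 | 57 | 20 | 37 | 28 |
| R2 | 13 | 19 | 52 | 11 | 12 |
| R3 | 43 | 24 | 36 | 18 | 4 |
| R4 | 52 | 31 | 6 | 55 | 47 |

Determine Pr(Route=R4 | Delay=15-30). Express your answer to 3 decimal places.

0.053

Total with Delay=15-30: 20 + 52 + 36 + 6 = 114.
P(Route=R4 | Delay=15-30) = 6/114 = 0.053.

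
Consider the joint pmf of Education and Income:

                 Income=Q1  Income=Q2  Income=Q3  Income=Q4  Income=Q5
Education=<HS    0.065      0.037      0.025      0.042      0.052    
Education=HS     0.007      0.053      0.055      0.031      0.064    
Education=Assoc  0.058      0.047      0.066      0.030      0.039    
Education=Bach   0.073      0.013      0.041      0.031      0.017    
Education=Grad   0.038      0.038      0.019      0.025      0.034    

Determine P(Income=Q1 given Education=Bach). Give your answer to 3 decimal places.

P(Education=Bach) = 0.073 + 0.013 + 0.041 + 0.031 + 0.017 = 0.175.
P(Income=Q1 | Education=Bach) = 0.073/0.175 = 0.417.

0.417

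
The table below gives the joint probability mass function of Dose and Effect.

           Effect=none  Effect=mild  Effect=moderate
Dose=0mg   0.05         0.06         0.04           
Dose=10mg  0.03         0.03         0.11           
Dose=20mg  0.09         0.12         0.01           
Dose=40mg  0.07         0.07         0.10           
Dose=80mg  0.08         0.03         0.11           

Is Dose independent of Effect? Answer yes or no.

P(Dose=20mg) = 0.22 and P(Effect=moderate) = 0.37, so their product is 0.0814, but P(Dose=20mg, Effect=moderate) = 0.01. Since these differ, Dose and Effect are not independent.

no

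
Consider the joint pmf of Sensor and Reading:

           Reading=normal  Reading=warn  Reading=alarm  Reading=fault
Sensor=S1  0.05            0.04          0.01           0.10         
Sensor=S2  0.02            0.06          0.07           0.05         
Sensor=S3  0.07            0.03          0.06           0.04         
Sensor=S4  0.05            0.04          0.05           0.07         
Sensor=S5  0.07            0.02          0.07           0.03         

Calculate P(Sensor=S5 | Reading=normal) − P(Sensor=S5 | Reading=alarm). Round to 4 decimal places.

P(Reading=normal) = 0.05 + 0.02 + 0.07 + 0.05 + 0.07 = 0.26; P(Sensor=S5 | Reading=normal) = 0.07/0.26 = 0.26923.
P(Reading=alarm) = 0.01 + 0.07 + 0.06 + 0.05 + 0.07 = 0.26; P(Sensor=S5 | Reading=alarm) = 0.07/0.26 = 0.26923.
Difference = 0.0000.

0.0000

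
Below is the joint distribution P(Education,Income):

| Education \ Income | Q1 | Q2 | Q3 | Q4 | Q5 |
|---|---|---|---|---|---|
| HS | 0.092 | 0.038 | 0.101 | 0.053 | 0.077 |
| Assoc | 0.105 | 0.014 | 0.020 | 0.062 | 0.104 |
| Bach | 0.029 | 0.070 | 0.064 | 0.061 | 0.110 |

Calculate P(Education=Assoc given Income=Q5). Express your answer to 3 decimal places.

0.357

P(Income=Q5) = 0.077 + 0.104 + 0.110 = 0.291.
P(Education=Assoc | Income=Q5) = 0.104/0.291 = 0.357.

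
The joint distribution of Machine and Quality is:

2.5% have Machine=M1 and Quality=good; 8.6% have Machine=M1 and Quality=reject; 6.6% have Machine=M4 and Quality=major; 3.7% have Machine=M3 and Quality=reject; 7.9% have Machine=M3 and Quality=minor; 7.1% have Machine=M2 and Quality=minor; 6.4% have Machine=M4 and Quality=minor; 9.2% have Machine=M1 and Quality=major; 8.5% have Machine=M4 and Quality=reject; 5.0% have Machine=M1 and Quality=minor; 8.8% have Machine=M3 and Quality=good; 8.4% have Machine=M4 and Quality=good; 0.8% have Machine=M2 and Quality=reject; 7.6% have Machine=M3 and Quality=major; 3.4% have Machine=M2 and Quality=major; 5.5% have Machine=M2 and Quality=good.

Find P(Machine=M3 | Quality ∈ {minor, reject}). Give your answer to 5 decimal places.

P(Quality=minor) = 0.050 + 0.071 + 0.079 + 0.064 = 0.264.
P(Quality=reject) = 0.086 + 0.008 + 0.037 + 0.085 = 0.216.
P(Quality ∈ {minor, reject}) = 0.264 + 0.216 = 0.480; P(Machine=M3, Quality ∈ {minor, reject}) = 0.079 + 0.037 = 0.116.
P(Machine=M3 | Quality ∈ {minor, reject}) = 0.116/0.480 = 0.24167.

0.24167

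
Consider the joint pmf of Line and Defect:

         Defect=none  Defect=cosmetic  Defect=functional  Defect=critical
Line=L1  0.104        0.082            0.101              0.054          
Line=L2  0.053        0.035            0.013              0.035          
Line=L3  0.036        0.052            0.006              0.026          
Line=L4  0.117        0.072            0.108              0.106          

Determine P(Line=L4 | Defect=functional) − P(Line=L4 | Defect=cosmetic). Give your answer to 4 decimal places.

0.1749

P(Defect=functional) = 0.101 + 0.013 + 0.006 + 0.108 = 0.228; P(Line=L4 | Defect=functional) = 0.108/0.228 = 0.47368.
P(Defect=cosmetic) = 0.082 + 0.035 + 0.052 + 0.072 = 0.241; P(Line=L4 | Defect=cosmetic) = 0.072/0.241 = 0.29876.
Difference = 0.1749.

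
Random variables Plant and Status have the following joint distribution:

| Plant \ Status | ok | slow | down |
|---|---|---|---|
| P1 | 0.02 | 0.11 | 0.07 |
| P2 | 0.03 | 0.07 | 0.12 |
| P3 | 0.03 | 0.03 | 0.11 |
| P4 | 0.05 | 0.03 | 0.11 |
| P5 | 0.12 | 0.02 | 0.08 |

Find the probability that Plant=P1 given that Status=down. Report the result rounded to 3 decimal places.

0.143

P(Status=down) = 0.07 + 0.12 + 0.11 + 0.11 + 0.08 = 0.49.
P(Plant=P1 | Status=down) = 0.07/0.49 = 0.143.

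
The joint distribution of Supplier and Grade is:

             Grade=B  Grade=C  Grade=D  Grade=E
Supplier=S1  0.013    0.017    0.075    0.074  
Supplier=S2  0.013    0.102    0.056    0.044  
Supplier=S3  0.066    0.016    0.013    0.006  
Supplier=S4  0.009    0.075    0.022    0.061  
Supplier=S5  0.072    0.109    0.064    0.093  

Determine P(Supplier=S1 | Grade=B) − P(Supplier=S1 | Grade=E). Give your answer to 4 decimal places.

-0.1910

P(Grade=B) = 0.013 + 0.013 + 0.066 + 0.009 + 0.072 = 0.173; P(Supplier=S1 | Grade=B) = 0.013/0.173 = 0.07514.
P(Grade=E) = 0.074 + 0.044 + 0.006 + 0.061 + 0.093 = 0.278; P(Supplier=S1 | Grade=E) = 0.074/0.278 = 0.26619.
Difference = -0.1910.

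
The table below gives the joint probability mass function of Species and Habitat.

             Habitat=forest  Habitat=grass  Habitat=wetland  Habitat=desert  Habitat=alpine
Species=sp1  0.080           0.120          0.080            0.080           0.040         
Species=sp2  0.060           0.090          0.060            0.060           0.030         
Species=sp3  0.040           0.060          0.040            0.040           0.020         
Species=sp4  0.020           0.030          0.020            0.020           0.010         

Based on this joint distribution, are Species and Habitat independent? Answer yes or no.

Every cell satisfies P(Species,Habitat) = P(Species)·P(Habitat). For instance P(Species=sp2) = 0.300, P(Habitat=forest) = 0.200, and 0.300×0.200 = 0.060 matches the joint entry. So Species and Habitat are independent.

yes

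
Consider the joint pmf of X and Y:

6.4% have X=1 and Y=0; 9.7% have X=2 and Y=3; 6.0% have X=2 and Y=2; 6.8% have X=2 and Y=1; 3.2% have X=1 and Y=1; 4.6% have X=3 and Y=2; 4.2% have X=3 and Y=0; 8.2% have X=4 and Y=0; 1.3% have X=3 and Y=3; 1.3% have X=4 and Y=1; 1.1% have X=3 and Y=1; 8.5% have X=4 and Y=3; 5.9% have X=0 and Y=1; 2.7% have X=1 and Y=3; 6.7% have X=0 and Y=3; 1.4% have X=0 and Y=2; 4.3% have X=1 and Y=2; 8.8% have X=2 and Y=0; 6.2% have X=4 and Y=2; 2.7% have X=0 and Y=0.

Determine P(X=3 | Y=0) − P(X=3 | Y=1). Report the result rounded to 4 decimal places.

0.0785

P(Y=0) = 0.027 + 0.064 + 0.088 + 0.042 + 0.082 = 0.303; P(X=3 | Y=0) = 0.042/0.303 = 0.13861.
P(Y=1) = 0.059 + 0.032 + 0.068 + 0.011 + 0.013 = 0.183; P(X=3 | Y=1) = 0.011/0.183 = 0.06011.
Difference = 0.0785.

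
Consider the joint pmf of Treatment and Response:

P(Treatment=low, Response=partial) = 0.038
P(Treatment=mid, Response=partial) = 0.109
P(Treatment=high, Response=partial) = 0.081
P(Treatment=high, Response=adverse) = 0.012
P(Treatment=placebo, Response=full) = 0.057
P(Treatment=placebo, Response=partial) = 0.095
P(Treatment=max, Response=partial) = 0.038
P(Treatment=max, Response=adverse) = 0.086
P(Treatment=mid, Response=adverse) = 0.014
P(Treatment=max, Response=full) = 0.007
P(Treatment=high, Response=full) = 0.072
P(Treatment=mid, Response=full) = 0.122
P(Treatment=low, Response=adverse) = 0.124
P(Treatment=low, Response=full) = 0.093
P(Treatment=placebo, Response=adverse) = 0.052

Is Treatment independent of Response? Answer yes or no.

P(Treatment=mid) = 0.245 and P(Response=adverse) = 0.288, so their product is 0.07056, but P(Treatment=mid, Response=adverse) = 0.014. Since these differ, Treatment and Response are not independent.

no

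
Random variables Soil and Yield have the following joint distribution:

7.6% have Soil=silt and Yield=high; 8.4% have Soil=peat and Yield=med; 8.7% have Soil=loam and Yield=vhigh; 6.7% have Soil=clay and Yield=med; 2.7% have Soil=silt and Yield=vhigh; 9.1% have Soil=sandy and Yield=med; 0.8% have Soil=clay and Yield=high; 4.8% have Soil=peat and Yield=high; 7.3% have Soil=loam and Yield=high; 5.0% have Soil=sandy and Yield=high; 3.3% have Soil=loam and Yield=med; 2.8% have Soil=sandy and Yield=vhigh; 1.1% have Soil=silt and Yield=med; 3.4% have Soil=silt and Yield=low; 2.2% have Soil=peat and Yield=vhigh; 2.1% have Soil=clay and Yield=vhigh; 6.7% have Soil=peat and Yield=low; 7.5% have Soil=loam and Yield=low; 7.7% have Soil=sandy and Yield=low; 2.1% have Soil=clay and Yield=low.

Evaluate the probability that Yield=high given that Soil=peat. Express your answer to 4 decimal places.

P(Soil=peat) = 0.067 + 0.084 + 0.048 + 0.022 = 0.221.
P(Yield=high | Soil=peat) = 0.048/0.221 = 0.2172.

0.2172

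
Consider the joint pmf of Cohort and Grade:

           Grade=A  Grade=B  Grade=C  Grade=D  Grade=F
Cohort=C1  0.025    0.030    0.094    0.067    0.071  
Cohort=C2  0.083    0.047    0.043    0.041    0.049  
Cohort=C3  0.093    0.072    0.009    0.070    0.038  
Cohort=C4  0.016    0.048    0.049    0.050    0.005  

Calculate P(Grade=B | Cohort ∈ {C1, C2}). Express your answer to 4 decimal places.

0.1400

P(Cohort=C1) = 0.025 + 0.030 + 0.094 + 0.067 + 0.071 = 0.287.
P(Cohort=C2) = 0.083 + 0.047 + 0.043 + 0.041 + 0.049 = 0.263.
P(Cohort ∈ {C1, C2}) = 0.287 + 0.263 = 0.550; P(Grade=B, Cohort ∈ {C1, C2}) = 0.030 + 0.047 = 0.077.
P(Grade=B | Cohort ∈ {C1, C2}) = 0.077/0.550 = 0.1400.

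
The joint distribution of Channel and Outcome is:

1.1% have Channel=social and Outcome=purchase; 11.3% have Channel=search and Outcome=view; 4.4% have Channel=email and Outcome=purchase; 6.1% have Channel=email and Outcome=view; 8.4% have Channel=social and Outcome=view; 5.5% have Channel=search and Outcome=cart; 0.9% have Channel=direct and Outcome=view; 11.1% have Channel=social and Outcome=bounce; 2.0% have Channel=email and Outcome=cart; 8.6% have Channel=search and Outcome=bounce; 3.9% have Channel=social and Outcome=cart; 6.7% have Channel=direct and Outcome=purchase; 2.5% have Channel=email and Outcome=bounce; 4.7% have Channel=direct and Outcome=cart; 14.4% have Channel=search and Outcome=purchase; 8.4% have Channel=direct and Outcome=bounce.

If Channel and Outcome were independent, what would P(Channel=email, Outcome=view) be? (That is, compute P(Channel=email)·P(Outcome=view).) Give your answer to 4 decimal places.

P(Channel=email) = 0.025 + 0.061 + 0.020 + 0.044 = 0.150.
P(Outcome=view) = 0.061 + 0.113 + 0.084 + 0.009 = 0.267.
Product: 0.150 × 0.267 = 0.0401.

0.0401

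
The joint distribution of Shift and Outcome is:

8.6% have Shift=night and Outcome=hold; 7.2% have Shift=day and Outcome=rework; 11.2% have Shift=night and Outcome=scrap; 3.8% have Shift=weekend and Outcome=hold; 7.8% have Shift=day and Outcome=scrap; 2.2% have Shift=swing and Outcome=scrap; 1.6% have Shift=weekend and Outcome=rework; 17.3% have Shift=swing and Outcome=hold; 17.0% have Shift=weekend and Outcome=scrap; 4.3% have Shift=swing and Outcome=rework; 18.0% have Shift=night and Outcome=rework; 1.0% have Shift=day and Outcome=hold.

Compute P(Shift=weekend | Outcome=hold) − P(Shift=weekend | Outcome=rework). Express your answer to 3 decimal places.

0.072

P(Outcome=hold) = 0.010 + 0.173 + 0.086 + 0.038 = 0.307; P(Shift=weekend | Outcome=hold) = 0.038/0.307 = 0.1238.
P(Outcome=rework) = 0.072 + 0.043 + 0.180 + 0.016 = 0.311; P(Shift=weekend | Outcome=rework) = 0.016/0.311 = 0.0514.
Difference = 0.072.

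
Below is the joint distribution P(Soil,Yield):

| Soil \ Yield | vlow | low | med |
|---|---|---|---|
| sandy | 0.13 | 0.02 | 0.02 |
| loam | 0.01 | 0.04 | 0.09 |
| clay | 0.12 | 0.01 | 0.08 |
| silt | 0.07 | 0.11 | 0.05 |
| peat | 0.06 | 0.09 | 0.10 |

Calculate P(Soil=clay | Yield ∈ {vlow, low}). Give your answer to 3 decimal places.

P(Yield=vlow) = 0.13 + 0.01 + 0.12 + 0.07 + 0.06 = 0.39.
P(Yield=low) = 0.02 + 0.04 + 0.01 + 0.11 + 0.09 = 0.27.
P(Yield ∈ {vlow, low}) = 0.39 + 0.27 = 0.66; P(Soil=clay, Yield ∈ {vlow, low}) = 0.12 + 0.01 = 0.13.
P(Soil=clay | Yield ∈ {vlow, low}) = 0.13/0.66 = 0.197.

0.197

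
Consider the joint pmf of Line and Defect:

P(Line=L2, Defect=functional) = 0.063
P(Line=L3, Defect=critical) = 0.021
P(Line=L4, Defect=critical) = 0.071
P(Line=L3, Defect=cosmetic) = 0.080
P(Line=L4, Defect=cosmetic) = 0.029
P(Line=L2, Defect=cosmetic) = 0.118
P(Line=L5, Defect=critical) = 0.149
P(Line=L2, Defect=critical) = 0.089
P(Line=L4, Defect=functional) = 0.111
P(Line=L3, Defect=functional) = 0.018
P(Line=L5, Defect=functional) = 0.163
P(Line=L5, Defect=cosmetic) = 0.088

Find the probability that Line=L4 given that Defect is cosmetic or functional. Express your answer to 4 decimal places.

0.2090

P(Defect=cosmetic) = 0.118 + 0.080 + 0.029 + 0.088 = 0.315.
P(Defect=functional) = 0.063 + 0.018 + 0.111 + 0.163 = 0.355.
P(Defect ∈ {cosmetic, functional}) = 0.315 + 0.355 = 0.670; P(Line=L4, Defect ∈ {cosmetic, functional}) = 0.029 + 0.111 = 0.140.
P(Line=L4 | Defect ∈ {cosmetic, functional}) = 0.140/0.670 = 0.2090.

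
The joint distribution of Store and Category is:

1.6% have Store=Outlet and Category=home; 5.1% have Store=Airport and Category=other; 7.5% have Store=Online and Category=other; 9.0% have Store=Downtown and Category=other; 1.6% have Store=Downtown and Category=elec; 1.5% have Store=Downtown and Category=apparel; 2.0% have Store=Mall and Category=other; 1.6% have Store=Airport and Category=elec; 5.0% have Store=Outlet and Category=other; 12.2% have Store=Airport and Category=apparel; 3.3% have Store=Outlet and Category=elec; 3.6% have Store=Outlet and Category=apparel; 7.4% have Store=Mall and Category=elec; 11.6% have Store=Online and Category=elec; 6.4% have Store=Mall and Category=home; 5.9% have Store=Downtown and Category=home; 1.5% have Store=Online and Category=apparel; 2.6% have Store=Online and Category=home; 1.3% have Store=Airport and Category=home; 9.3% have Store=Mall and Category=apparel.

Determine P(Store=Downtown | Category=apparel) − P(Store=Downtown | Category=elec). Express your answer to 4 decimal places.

-0.0094

P(Category=apparel) = 0.015 + 0.093 + 0.122 + 0.036 + 0.015 = 0.281; P(Store=Downtown | Category=apparel) = 0.015/0.281 = 0.05338.
P(Category=elec) = 0.016 + 0.074 + 0.016 + 0.033 + 0.116 = 0.255; P(Store=Downtown | Category=elec) = 0.016/0.255 = 0.06275.
Difference = -0.0094.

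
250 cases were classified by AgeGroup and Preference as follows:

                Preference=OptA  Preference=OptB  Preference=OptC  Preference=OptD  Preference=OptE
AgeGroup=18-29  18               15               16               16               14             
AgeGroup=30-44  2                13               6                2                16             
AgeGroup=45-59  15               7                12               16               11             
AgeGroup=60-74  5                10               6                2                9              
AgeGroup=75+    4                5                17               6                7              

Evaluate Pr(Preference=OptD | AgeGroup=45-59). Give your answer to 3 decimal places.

Total with AgeGroup=45-59: 15 + 7 + 12 + 16 + 11 = 61.
P(Preference=OptD | AgeGroup=45-59) = 16/61 = 0.262.

0.262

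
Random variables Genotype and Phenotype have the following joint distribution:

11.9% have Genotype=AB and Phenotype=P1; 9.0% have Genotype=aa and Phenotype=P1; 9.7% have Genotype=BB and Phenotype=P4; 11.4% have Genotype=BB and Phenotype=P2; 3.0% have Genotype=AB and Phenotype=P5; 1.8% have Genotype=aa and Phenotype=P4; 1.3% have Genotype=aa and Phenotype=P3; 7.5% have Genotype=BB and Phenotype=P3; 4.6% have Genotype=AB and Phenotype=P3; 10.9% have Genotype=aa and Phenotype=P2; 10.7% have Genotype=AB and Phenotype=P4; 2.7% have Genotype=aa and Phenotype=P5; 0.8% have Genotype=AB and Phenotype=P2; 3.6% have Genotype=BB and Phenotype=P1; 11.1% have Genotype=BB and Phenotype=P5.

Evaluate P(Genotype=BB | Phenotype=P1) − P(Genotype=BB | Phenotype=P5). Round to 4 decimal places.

-0.5138

P(Phenotype=P1) = 0.090 + 0.119 + 0.036 = 0.245; P(Genotype=BB | Phenotype=P1) = 0.036/0.245 = 0.14694.
P(Phenotype=P5) = 0.027 + 0.030 + 0.111 = 0.168; P(Genotype=BB | Phenotype=P5) = 0.111/0.168 = 0.66071.
Difference = -0.5138.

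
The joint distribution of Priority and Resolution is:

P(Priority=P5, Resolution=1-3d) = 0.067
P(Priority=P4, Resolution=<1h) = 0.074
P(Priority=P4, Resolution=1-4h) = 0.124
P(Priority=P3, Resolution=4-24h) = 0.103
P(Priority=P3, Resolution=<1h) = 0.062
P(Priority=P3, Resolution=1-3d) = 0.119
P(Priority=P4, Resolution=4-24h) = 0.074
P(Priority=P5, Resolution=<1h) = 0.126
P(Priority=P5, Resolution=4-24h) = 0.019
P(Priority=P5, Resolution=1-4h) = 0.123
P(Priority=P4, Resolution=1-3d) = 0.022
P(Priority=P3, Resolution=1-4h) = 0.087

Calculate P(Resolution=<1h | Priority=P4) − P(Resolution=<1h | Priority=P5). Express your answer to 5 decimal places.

-0.12442

P(Priority=P4) = 0.074 + 0.124 + 0.074 + 0.022 = 0.294; P(Resolution=<1h | Priority=P4) = 0.074/0.294 = 0.251701.
P(Priority=P5) = 0.126 + 0.123 + 0.019 + 0.067 = 0.335; P(Resolution=<1h | Priority=P5) = 0.126/0.335 = 0.376119.
Difference = -0.12442.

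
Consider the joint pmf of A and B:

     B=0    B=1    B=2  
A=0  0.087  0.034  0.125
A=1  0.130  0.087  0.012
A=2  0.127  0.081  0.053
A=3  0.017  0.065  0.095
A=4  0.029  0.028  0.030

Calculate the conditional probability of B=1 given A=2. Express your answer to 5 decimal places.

P(A=2) = 0.127 + 0.081 + 0.053 = 0.261.
P(B=1 | A=2) = 0.081/0.261 = 0.31034.

0.31034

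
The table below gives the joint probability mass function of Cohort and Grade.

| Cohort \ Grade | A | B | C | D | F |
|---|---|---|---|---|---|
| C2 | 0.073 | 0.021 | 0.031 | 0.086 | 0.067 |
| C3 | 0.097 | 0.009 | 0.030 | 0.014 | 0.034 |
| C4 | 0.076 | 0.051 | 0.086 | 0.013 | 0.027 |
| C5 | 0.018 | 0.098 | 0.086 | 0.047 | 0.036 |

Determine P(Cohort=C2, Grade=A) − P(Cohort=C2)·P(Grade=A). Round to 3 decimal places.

-0.000

P(Cohort=C2) = 0.073 + 0.021 + 0.031 + 0.086 + 0.067 = 0.278.
P(Grade=A) = 0.073 + 0.097 + 0.076 + 0.018 = 0.264.
P(Cohort=C2, Grade=A) − P(Cohort=C2)P(Grade=A) = 0.073 − 0.278×0.264 = -0.000.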